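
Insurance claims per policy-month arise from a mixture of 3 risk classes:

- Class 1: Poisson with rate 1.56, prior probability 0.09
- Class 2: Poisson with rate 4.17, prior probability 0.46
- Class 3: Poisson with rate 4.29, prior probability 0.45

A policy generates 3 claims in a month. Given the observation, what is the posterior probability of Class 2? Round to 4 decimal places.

Posterior ∝ prior × likelihood, so P(k | x) ∝ w_k f_k(x); normalise over all components.
Poisson probabilities:
  L_1 = 0.132961
  L_2 = 0.186745
  L_3 = 0.180342
Prior × likelihood for each component:
  w_1·L_1 = 0.09 × 0.132961 = 0.0119665
  w_2·L_2 = 0.46 × 0.186745 = 0.0859027
  w_3·L_3 = 0.45 × 0.180342 = 0.081154
Evidence: 0.0119665 + 0.0859027 + 0.081154 = 0.179023
P(Class 2 | x) = 0.0859027 / 0.179023 ≈ 0.4798

0.4798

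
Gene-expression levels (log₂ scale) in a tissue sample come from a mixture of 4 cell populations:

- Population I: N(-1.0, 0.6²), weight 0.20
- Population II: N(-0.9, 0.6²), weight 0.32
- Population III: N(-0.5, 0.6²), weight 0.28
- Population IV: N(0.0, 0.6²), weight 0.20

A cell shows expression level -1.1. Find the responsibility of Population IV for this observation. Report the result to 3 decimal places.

0.053

The responsibility of component k is π_k f_k(x) divided by Σ_j π_j f_j(x).
Component likelihoods at x = -1.1:
  p_I = (1/(0.6·√(2π)))·exp(−(-1.1−-1.0)²/(2·0.6²)) = 0.664904·exp(-0.01389) = 0.655733
  p_II = (1/(0.6·√(2π)))·exp(−(-1.1−-0.9)²/(2·0.6²)) = 0.664904·exp(-0.05556) = 0.628972
  p_III = (1/(0.6·√(2π)))·exp(−(-1.1−-0.5)²/(2·0.6²)) = 0.664904·exp(-0.50000) = 0.403285
  p_IV = (1/(0.6·√(2π)))·exp(−(-1.1−0.0)²/(2·0.6²)) = 0.664904·exp(-1.68056) = 0.123852
Multiply by the mixture weights:
  π_I·p_I = 0.20 × 0.655733 = 0.131147
  π_II·p_II = 0.32 × 0.628972 = 0.201271
  π_III·p_III = 0.28 × 0.403285 = 0.11292
  π_IV·p_IV = 0.20 × 0.123852 = 0.0247704
Denominator: 0.131147 + 0.201271 + 0.11292 + 0.0247704 = 0.470108
P(Population IV | -1.1) ≈ 0.053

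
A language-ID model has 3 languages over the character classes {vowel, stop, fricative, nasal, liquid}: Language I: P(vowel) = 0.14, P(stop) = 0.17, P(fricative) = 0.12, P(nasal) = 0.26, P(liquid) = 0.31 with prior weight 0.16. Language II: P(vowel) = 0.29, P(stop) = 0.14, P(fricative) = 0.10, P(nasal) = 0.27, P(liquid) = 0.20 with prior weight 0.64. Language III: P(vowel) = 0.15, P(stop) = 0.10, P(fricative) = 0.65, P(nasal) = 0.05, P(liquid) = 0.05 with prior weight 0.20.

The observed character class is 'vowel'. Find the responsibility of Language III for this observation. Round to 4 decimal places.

The responsibility of component k is w_k f_k(x) divided by Σ_j w_j f_j(x).
Categorical probabilities:
  L_I = 0.14
  L_II = 0.29
  L_III = 0.15
Unnormalised posteriors:
  w_I·L_I = 0.16 × 0.14 = 0.0224
  w_II·L_II = 0.64 × 0.29 = 0.1856
  w_III·L_III = 0.20 × 0.15 = 0.03
Evidence: 0.0224 + 0.1856 + 0.03 = 0.238
So the posterior for Language III is 0.03 / 0.238 ≈ 0.1261.

0.1261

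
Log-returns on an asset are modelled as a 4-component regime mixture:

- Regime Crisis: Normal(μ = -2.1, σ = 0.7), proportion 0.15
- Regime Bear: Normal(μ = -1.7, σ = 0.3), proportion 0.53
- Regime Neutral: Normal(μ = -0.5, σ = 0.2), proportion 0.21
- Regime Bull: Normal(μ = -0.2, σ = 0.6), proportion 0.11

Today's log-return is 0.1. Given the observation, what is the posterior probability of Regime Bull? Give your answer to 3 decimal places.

The responsibility of component k is P(Z=k) f_k(x) divided by Σ_j P(Z=j) f_j(x).
Evaluate each component's likelihood at the observed value:
  f_Crisis = (1/(0.7·√(2π)))·exp(−(0.1−-2.1)²/(2·0.7²)) = 0.569918·exp(-4.93878) = 0.00408253
  f_Bear = (1/(0.3·√(2π)))·exp(−(0.1−-1.7)²/(2·0.3²)) = 1.329808·exp(-18.00000) = 2.02529e-08
  f_Neutral = (1/(0.2·√(2π)))·exp(−(0.1−-0.5)²/(2·0.2²)) = 1.994711·exp(-4.50000) = 0.0221592
  f_Bull = (1/(0.6·√(2π)))·exp(−(0.1−-0.2)²/(2·0.6²)) = 0.664904·exp(-0.12500) = 0.586776
Prior × likelihood for each component:
  P(Z=Crisis)·f_Crisis = 0.15 × 0.00408253 = 0.000612379
  P(Z=Bear)·f_Bear = 0.53 × 2.02529e-08 = 1.07341e-08
  P(Z=Neutral)·f_Neutral = 0.21 × 0.0221592 = 0.00465344
  P(Z=Bull)·f_Bull = 0.11 × 0.586776 = 0.0645453
Normaliser: 0.000612379 + 1.07341e-08 + 0.00465344 + 0.0645453 = 0.0698111
So the posterior for Regime Bull is 0.0645453 / 0.0698111 ≈ 0.925.

0.925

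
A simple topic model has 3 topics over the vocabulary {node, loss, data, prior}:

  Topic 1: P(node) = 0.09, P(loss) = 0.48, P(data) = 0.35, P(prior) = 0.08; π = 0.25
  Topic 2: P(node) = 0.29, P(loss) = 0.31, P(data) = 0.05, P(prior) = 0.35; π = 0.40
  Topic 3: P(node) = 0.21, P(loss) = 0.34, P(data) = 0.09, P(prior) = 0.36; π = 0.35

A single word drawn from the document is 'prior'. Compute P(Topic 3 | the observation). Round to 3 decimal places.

P(component k | x) = π_k·f_k(x) / marginal(x), where marginal(x) = Σ_j π_j·f_j(x).
Categorical probabilities:
  L_1 = 0.08
  L_2 = 0.35
  L_3 = 0.36
Unnormalised posteriors:
  π_1·L_1 = 0.25 × 0.08 = 0.02
  π_2·L_2 = 0.40 × 0.35 = 0.14
  π_3·L_3 = 0.35 × 0.36 = 0.126
Denominator: 0.02 + 0.14 + 0.126 = 0.286
Responsibility of Topic 3: 0.126 / 0.286 ≈ 0.441

0.441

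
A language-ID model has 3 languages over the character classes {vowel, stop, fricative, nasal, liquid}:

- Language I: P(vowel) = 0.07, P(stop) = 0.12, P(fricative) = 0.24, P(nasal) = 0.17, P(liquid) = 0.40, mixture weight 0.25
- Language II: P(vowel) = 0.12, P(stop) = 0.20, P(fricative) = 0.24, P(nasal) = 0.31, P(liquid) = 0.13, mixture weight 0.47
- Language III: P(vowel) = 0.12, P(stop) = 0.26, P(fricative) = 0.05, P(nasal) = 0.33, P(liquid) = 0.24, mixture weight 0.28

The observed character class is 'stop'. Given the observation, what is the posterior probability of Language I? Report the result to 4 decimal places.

0.1524

Posterior ∝ prior × likelihood, so P(k | x) ∝ π_k f_k(x); normalise over all components.
Categorical probabilities:
  L_I = 0.12
  L_II = 0.2
  L_III = 0.26
Prior × likelihood for each component:
  π_I·L_I = 0.25 × 0.12 = 0.03
  π_II·L_II = 0.47 × 0.2 = 0.094
  π_III·L_III = 0.28 × 0.26 = 0.0728
Evidence: 0.03 + 0.094 + 0.0728 = 0.1968
So the posterior for Language I is 0.03 / 0.1968 ≈ 0.1524.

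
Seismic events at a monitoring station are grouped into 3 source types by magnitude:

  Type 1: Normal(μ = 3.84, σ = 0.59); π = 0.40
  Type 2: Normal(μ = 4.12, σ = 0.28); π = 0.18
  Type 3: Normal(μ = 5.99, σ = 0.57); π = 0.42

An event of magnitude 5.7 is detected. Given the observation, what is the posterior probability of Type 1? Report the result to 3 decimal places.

0.007

P(component k | x) = P(Z=k)·f_k(x) / marginal(x), where marginal(x) = Σ_j P(Z=j)·f_j(x).
Component likelihoods at x = 5.7:
  p_1 = (1/(0.59·√(2π)))·exp(−(5.7−3.84)²/(2·0.59²)) = 0.676173·exp(-4.96926) = 0.00469824
  p_2 = (1/(0.28·√(2π)))·exp(−(5.7−4.12)²/(2·0.28²)) = 1.424794·exp(-15.92092) = 1.73534e-07
  p_3 = (1/(0.57·√(2π)))·exp(−(5.7−5.99)²/(2·0.57²)) = 0.699899·exp(-0.12942) = 0.614932
Prior × likelihood for each component:
  P(Z=1)·p_1 = 0.40 × 0.00469824 = 0.0018793
  P(Z=2)·p_2 = 0.18 × 1.73534e-07 = 3.12362e-08
  P(Z=3)·p_3 = 0.42 × 0.614932 = 0.258271
Denominator: 0.0018793 + 3.12362e-08 + 0.258271 = 0.260151
Responsibility of Type 1: 0.0018793 / 0.260151 ≈ 0.007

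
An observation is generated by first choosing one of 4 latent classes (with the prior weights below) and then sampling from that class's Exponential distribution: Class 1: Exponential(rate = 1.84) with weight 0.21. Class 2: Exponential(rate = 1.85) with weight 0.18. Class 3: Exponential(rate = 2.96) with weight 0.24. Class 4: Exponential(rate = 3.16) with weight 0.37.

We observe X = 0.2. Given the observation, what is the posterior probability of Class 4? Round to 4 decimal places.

0.4110

Apply Bayes' rule: the posterior for each component is proportional to its prior times its likelihood at x.
Evaluate each component's likelihood at the observed value:
  f_1 = 1.84·e^(−1.84·0.2) = 1.84·e^(−0.3680) = 1.2735
  f_2 = 1.85·e^(−1.85·0.2) = 1.85·e^(−0.3700) = 1.27786
  f_3 = 2.96·e^(−2.96·0.2) = 2.96·e^(−0.5920) = 1.63753
  f_4 = 3.16·e^(−3.16·0.2) = 3.16·e^(−0.6320) = 1.67963
Weight by the priors:
  π_1·f_1 = 0.21 × 1.2735 = 0.267434
  π_2·f_2 = 0.18 × 1.27786 = 0.230015
  π_3·f_3 = 0.24 × 1.63753 = 0.393007
  π_4·f_4 = 0.37 × 1.67963 = 0.621462
Marginal: 0.267434 + 0.230015 + 0.393007 + 0.621462 = 1.51192
P(Class 4 | the observation) ≈ 0.4110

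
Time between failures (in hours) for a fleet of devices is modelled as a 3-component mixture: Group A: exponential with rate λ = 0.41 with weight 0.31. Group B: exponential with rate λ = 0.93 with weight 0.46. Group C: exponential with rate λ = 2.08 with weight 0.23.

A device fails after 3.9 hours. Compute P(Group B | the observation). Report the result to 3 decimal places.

P(component k | x) = P(Z=k)·f_k(x) / marginal(x), where marginal(x) = Σ_j P(Z=j)·f_j(x).
Evaluate each component's likelihood at the observed value:
  L_A = 0.0828604
  L_B = 0.0247341
  L_C = 0.00062383
Unnormalised posteriors:
  P(Z=A)·L_A = 0.31 × 0.0828604 = 0.0256867
  P(Z=B)·L_B = 0.46 × 0.0247341 = 0.0113777
  P(Z=C)·L_C = 0.23 × 0.00062383 = 0.000143481
Denominator: 0.0256867 + 0.0113777 + 0.000143481 = 0.0372079
Responsibility of Group B: 0.0113777 / 0.0372079 ≈ 0.306

0.306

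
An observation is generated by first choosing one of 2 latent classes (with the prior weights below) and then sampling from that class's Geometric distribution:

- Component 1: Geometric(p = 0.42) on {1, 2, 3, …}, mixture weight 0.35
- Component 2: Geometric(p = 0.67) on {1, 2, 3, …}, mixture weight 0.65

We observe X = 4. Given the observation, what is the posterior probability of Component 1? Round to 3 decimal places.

By Bayes' theorem, P(k | x) = π_k f_k(x) / Σ_j π_j f_j(x).
Geometric probabilities:
  p_1 = 0.42·(1−0.42)^3 = 0.42·0.195112 = 0.081947
  p_2 = 0.67·(1−0.67)^3 = 0.67·0.035937 = 0.0240778
Unnormalised posteriors:
  π_1·p_1 = 0.35 × 0.081947 = 0.0286815
  π_2·p_2 = 0.65 × 0.0240778 = 0.0156506
Denominator: 0.0286815 + 0.0156506 = 0.044332
P(Component 1 | data) = 0.0286815 / 0.044332 ≈ 0.647

0.647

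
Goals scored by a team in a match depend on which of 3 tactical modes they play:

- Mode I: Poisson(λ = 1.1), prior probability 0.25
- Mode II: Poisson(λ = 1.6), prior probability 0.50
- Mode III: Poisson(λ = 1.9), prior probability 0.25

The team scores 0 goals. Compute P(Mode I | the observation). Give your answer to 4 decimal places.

P(component k | x) = w_k·f_k(x) / marginal(x), where marginal(x) = Σ_j w_j·f_j(x).
Poisson probabilities:
  L_I = 0.332871
  L_II = 0.201897
  L_III = 0.149569
Multiply by the mixture weights:
  w_I·L_I = 0.25 × 0.332871 = 0.0832178
  w_II·L_II = 0.50 × 0.201897 = 0.100948
  w_III·L_III = 0.25 × 0.149569 = 0.0373922
Normaliser: 0.0832178 + 0.100948 + 0.0373922 = 0.221558
So the posterior for Mode I is 0.0832178 / 0.221558 ≈ 0.3756.

0.3756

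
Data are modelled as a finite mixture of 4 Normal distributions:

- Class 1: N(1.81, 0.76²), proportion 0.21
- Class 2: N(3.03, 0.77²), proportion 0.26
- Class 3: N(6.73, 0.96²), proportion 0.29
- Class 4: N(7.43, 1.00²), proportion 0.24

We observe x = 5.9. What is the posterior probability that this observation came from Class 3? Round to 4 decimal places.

The responsibility of component k is w_k f_k(x) divided by Σ_j w_j f_j(x).
Evaluate each component's likelihood at the observed value:
  L_1 = 2.69904e-07
  L_2 = 0.000498526
  L_3 = 0.28597
  L_4 = 0.123763
Unnormalised posteriors:
  w_1·L_1 = 0.21 × 2.69904e-07 = 5.66799e-08
  w_2·L_2 = 0.26 × 0.000498526 = 0.000129617
  w_3·L_3 = 0.29 × 0.28597 = 0.0829313
  w_4·L_4 = 0.24 × 0.123763 = 0.0297031
Evidence: 5.66799e-08 + 0.000129617 + 0.0829313 + 0.0297031 = 0.112764
P(Class 3 | x) = 0.0829313 / 0.112764 ≈ 0.7354

0.7354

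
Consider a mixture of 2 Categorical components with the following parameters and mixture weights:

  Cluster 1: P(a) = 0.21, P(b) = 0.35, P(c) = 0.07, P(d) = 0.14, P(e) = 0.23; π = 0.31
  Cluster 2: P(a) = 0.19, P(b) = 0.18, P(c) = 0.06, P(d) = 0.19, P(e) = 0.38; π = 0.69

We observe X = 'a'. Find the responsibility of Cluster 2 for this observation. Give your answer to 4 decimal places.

0.6682

By Bayes' theorem, P(k | x) = π_k f_k(x) / Σ_j π_j f_j(x).
Evaluate each component's likelihood at the observed value:
  p_1 = P(a | comp) = 0.21
  p_2 = P(a | comp) = 0.19
Multiply by the mixture weights:
  π_1·p_1 = 0.31 × 0.21 = 0.0651
  π_2·p_2 = 0.69 × 0.19 = 0.1311
Sum: 0.0651 + 0.1311 = 0.1962
So the posterior for Cluster 2 is 0.1311 / 0.1962 ≈ 0.6682.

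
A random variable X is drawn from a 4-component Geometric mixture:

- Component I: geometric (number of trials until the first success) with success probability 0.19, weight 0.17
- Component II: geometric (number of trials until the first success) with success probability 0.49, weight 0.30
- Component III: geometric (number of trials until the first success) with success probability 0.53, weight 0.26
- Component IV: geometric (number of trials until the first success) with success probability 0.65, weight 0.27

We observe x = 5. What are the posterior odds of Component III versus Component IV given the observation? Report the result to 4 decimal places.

Posterior odds = (P(Z=i) f_i(x)) / (P(Z=j) f_j(x)); the normalising sum cancels.
Geometric probabilities:
  L_I = 0.0817888
  L_II = 0.0331495
  L_III = 0.0258623
  L_IV = 0.00975406
Posterior odds = (P(Z=III)·L_III) / (P(Z=IV)·L_IV) = (0.26·0.0258623) / (0.27·0.00975406) = 0.0067242 / 0.0026336 ≈ 2.5532

2.5532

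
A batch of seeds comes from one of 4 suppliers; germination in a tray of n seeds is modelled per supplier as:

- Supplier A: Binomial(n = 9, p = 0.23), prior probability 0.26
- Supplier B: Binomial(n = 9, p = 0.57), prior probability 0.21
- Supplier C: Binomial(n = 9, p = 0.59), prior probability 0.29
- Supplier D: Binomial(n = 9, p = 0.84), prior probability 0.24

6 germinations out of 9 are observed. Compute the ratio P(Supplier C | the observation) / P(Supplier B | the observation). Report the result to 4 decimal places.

Posterior odds = (w_i f_i(x)) / (w_j f_j(x)); the normalising sum cancels.
Evaluate each component's likelihood at the observed value:
  L_A = C(9,6)·0.23^6·0.77^3 = 84·0.000148036·0.456533 = 0.00567699
  L_B = C(9,6)·0.57^6·0.43^3 = 84·0.0342964·0.079507 = 0.229052
  L_C = C(9,6)·0.59^6·0.41^3 = 84·0.0421805·0.068921 = 0.244198
  L_D = C(9,6)·0.84^6·0.16^3 = 84·0.351298·0.004096 = 0.120869
0.0708176 / 0.0481009 ≈ 1.4723

1.4723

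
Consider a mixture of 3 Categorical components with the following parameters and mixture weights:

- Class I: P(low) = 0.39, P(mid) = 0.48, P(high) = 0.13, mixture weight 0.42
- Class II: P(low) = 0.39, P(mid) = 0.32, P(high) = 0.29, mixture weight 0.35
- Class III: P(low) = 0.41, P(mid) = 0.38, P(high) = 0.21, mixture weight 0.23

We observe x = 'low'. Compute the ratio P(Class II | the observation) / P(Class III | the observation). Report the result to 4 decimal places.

The posterior odds equal the prior odds times the likelihood ratio: (π_i/π_j)·(f_i(x)/f_j(x)).
Evaluate each component's likelihood at the observed value:
  f_I = 0.39
  f_II = 0.39
  f_III = 0.41
0.1365 / 0.0943 ≈ 1.4475

1.4475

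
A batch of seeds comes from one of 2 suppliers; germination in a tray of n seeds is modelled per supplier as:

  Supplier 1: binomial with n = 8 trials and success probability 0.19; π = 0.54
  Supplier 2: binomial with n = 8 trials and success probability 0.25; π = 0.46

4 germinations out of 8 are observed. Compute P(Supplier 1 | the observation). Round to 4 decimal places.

Posterior ∝ prior × likelihood, so P(k | x) ∝ P(Z=k) f_k(x); normalise over all components.
Evaluate each component's likelihood at the observed value:
  p_1 = C(8,4)·0.19^4·0.81^4 = 70·0.00130321·0.430467 = 0.0392692
  p_2 = C(8,4)·0.25^4·0.75^4 = 70·0.00390625·0.316406 = 0.0865173
Unnormalised posteriors:
  P(Z=1)·p_1 = 0.54 × 0.0392692 = 0.0212054
  P(Z=2)·p_2 = 0.46 × 0.0865173 = 0.039798
Marginal: 0.0212054 + 0.039798 = 0.0610034
P(Supplier 1 | 4 germinations out of 8) = 0.0212054 / 0.0610034 ≈ 0.3476

0.3476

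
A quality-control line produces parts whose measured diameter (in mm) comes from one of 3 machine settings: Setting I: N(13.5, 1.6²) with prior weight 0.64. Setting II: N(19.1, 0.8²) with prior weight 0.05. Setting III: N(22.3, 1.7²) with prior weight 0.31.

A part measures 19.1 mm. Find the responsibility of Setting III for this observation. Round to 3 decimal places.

Apply Bayes' rule: the posterior for each component is proportional to its prior times its likelihood at x.
Normal densities:
  L_I = (1/(1.6·√(2π)))·exp(−(19.1−13.5)²/(2·1.6²)) = 0.249339·exp(-6.12500) = 0.000545427
  L_II = (1/(0.8·√(2π)))·exp(−(19.1−19.1)²/(2·0.8²)) = 0.498678·exp(-0.00000) = 0.498678
  L_III = (1/(1.7·√(2π)))·exp(−(19.1−22.3)²/(2·1.7²)) = 0.234672·exp(-1.77163) = 0.0399074
Prior × likelihood for each component:
  w_I·L_I = 0.64 × 0.000545427 = 0.000349073
  w_II·L_II = 0.05 × 0.498678 = 0.0249339
  w_III·L_III = 0.31 × 0.0399074 = 0.0123713
Sum: 0.000349073 + 0.0249339 + 0.0123713 = 0.0376543
Responsibility of Setting III: 0.0123713 / 0.0376543 ≈ 0.329

0.329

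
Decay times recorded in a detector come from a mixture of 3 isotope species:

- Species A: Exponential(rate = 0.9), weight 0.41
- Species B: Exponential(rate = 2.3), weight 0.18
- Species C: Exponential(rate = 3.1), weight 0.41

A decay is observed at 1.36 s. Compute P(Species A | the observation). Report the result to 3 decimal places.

0.746

P(component k | x) = P(Z=k)·f_k(x) / marginal(x), where marginal(x) = Σ_j P(Z=j)·f_j(x).
Evaluate each component's likelihood at the observed value:
  p_A = 0.264646
  p_B = 0.100752
  p_C = 0.0457484
Unnormalised posteriors:
  P(Z=A)·p_A = 0.41 × 0.264646 = 0.108505
  P(Z=B)·p_B = 0.18 × 0.100752 = 0.0181354
  P(Z=C)·p_C = 0.41 × 0.0457484 = 0.0187569
Sum: 0.108505 + 0.0181354 + 0.0187569 = 0.145397
So the posterior for Species A is 0.108505 / 0.145397 ≈ 0.746.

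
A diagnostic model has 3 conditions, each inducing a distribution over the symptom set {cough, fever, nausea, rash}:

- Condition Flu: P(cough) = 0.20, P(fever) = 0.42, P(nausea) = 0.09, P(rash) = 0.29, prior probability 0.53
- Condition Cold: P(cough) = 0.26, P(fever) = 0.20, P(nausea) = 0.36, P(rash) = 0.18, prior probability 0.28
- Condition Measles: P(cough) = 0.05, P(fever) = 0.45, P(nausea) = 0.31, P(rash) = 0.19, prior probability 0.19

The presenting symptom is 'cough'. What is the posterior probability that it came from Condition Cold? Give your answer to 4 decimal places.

P(component k | x) = w_k·f_k(x) / marginal(x), where marginal(x) = Σ_j w_j·f_j(x).
Evaluate each component's likelihood at the observed value:
  p_Flu = 0.2
  p_Cold = 0.26
  p_Measles = 0.05
Unnormalised posteriors:
  w_Flu·p_Flu = 0.53 × 0.2 = 0.106
  w_Cold·p_Cold = 0.28 × 0.26 = 0.0728
  w_Measles·p_Measles = 0.19 × 0.05 = 0.0095
Evidence: 0.106 + 0.0728 + 0.0095 = 0.1883
P(Condition Cold | data) ≈ 0.3866

0.3866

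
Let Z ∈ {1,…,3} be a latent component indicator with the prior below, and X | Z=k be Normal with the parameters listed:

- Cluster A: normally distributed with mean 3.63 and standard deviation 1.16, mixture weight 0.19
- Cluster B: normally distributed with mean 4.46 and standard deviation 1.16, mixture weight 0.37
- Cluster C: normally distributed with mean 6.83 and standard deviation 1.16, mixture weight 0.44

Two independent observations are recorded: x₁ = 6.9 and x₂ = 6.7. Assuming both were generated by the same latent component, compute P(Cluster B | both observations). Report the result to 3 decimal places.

Apply Bayes' rule: the posterior for each component is proportional to its prior times its likelihood at x.
Since both observations come from the same component, the likelihood for component k is f_k(x₁)·f_k(x₂).
  L_A = [(1/(1.16·√(2π)))·exp(−(6.9−3.63)²/(2·1.16²)) = 0.343916·exp(-3.97328) = 0.00646959] × [0.0103634] = 6.70469e-05
  L_B = [(1/(1.16·√(2π)))·exp(−(6.9−4.46)²/(2·1.16²)) = 0.343916·exp(-2.21225) = 0.0376431] × [0.0533007] = 0.0020064
  L_C = [(1/(1.16·√(2π)))·exp(−(6.9−6.83)²/(2·1.16²)) = 0.343916·exp(-0.00182) = 0.34329] × [0.341763] = 0.117324
Prior × likelihood for each component:
  π_A·L_A = 0.19 × 6.70469e-05 = 1.27389e-05
  π_B·L_B = 0.37 × 0.0020064 = 0.000742369
  π_C·L_C = 0.44 × 0.117324 = 0.0516225
Denominator: 1.27389e-05 + 0.000742369 + 0.0516225 = 0.0523776
Responsibility of Cluster B: 0.000742369 / 0.0523776 ≈ 0.014

0.014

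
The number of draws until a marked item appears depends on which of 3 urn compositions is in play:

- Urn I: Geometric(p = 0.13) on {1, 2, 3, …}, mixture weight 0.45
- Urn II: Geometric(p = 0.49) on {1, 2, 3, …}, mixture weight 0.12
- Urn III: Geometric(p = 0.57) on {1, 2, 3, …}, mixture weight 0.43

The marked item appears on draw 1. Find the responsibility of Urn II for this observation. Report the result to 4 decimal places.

0.1623

The responsibility of component k is π_k f_k(x) divided by Σ_j π_j f_j(x).
Geometric probabilities:
  f_I = 0.13
  f_II = 0.49
  f_III = 0.57
Prior × likelihood for each component:
  π_I·f_I = 0.45 × 0.13 = 0.0585
  π_II·f_II = 0.12 × 0.49 = 0.0588
  π_III·f_III = 0.43 × 0.57 = 0.2451
Marginal: 0.0585 + 0.0588 + 0.2451 = 0.3624
P(Urn II | the observation) ≈ 0.1623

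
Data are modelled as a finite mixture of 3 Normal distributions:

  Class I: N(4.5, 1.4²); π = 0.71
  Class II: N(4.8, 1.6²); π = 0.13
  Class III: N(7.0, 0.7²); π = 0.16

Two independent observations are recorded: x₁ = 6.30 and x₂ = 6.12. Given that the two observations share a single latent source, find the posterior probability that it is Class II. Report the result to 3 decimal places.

Posterior ∝ prior × likelihood, so P(k | x) ∝ π_k f_k(x); normalise over all components.
Since both observations come from the same component, the likelihood for component k is f_k(x₁)·f_k(x₂).
  p_I = [(1/(1.4·√(2π)))·exp(−(6.30−4.5)²/(2·1.4²)) = 0.284959·exp(-0.82653) = 0.124688] × [0.14589] = 0.0181908
  p_II = [(1/(1.6·√(2π)))·exp(−(6.30−4.8)²/(2·1.6²)) = 0.249339·exp(-0.43945) = 0.160671] × [0.177417] = 0.0285057
  p_III = [(1/(0.7·√(2π)))·exp(−(6.30−7.0)²/(2·0.7²)) = 0.569918·exp(-0.50000) = 0.345672] × [0.258601] = 0.0893914
Prior × likelihood for each component:
  π_I·p_I = 0.71 × 0.0181908 = 0.0129154
  π_II·p_II = 0.13 × 0.0285057 = 0.00370575
  π_III·p_III = 0.16 × 0.0893914 = 0.0143026
Sum: 0.0129154 + 0.00370575 + 0.0143026 = 0.0309238
P(Class II | x₁,x₂) = 0.00370575 / 0.0309238 ≈ 0.120

0.120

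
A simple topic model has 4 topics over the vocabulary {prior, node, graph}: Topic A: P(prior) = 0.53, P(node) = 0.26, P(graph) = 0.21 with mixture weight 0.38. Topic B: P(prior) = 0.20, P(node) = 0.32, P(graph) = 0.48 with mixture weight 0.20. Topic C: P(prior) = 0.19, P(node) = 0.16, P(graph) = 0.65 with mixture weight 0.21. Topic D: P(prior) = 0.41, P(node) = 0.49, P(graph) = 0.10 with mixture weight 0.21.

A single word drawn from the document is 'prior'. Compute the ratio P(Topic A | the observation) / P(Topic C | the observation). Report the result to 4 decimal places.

Since P(k|x) ∝ π_k f_k(x), the posterior odds are π_i f_i(x) / (π_j f_j(x)).
Evaluate each component's likelihood at the observed value:
  p_A = P(prior | comp) = 0.53
  p_B = P(prior | comp) = 0.20
  p_C = P(prior | comp) = 0.19
  p_D = P(prior | comp) = 0.41
Odds = (0.38/0.21) × (0.53/0.19) = 1.80952 × 2.78947 ≈ 5.0476

5.0476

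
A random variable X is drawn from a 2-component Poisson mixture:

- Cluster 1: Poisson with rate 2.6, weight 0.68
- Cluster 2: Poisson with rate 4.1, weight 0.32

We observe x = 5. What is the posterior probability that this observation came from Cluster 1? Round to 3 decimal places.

0.494

By Bayes' theorem, P(k | x) = π_k f_k(x) / Σ_j π_j f_j(x).
Poisson probabilities:
  p_1 = e^(−2.6)·2.6^5/5! = 0.0735394
  p_2 = e^(−4.1)·4.1^5/5! = 0.160004
Weight by the priors:
  π_1·p_1 = 0.68 × 0.0735394 = 0.0500068
  π_2·p_2 = 0.32 × 0.160004 = 0.0512013
Denominator: 0.0500068 + 0.0512013 = 0.101208
So the posterior for Cluster 1 is 0.0500068 / 0.101208 ≈ 0.494.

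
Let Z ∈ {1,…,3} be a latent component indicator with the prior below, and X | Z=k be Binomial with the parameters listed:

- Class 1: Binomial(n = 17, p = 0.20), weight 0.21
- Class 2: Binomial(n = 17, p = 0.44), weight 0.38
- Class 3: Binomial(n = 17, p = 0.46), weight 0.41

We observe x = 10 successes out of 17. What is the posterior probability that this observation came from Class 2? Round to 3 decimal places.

0.433

Apply Bayes' rule: the posterior for each component is proportional to its prior times its likelihood at x.
Evaluate each component's likelihood at the observed value:
  L_1 = 0.000417643
  L_2 = 0.091352
  L_3 = 0.110461
Prior × likelihood for each component:
  w_1·L_1 = 0.21 × 0.000417643 = 8.7705e-05
  w_2·L_2 = 0.38 × 0.091352 = 0.0347137
  w_3·L_3 = 0.41 × 0.110461 = 0.0452891
Normaliser: 8.7705e-05 + 0.0347137 + 0.0452891 = 0.0800905
So the posterior for Class 2 is 0.0347137 / 0.0800905 ≈ 0.433.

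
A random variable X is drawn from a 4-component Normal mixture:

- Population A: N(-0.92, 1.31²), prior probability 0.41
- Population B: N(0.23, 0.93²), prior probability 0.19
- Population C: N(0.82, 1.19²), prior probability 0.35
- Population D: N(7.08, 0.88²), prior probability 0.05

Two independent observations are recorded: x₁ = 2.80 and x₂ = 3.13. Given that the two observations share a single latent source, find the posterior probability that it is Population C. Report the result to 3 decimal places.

Posterior ∝ prior × likelihood, so P(k | x) ∝ w_k f_k(x); normalise over all components.
Since both observations come from the same component, the likelihood for component k is f_k(x₁)·f_k(x₂).
  L_A = [(1/(1.31·√(2π)))·exp(−(2.80−-0.92)²/(2·1.31²)) = 0.304536·exp(-4.03193) = 0.00540247] × [0.00255943] = 1.38273e-05
  L_B = [(1/(0.93·√(2π)))·exp(−(2.80−0.23)²/(2·0.93²)) = 0.428970·exp(-3.81830) = 0.00942235] × [0.00331864] = 3.12694e-05
  L_C = [(1/(1.19·√(2π)))·exp(−(2.80−0.82)²/(2·1.19²)) = 0.335246·exp(-1.38422) = 0.0839851] × [0.0509467] = 0.00427876
  L_D = [(1/(0.88·√(2π)))·exp(−(2.80−7.08)²/(2·0.88²)) = 0.453344·exp(-11.82748) = 3.30993e-06] × [1.91151e-05] = 6.32695e-11
Prior × likelihood for each component:
  w_A·L_A = 0.41 × 1.38273e-05 = 5.66917e-06
  w_B·L_B = 0.19 × 3.12694e-05 = 5.94118e-06
  w_C·L_C = 0.35 × 0.00427876 = 0.00149757
  w_D·L_D = 0.05 × 6.32695e-11 = 3.16347e-12
Normaliser: 5.66917e-06 + 5.94118e-06 + 0.00149757 + 3.16347e-12 = 0.00150918
P(Population C | x₁, x₂) ≈ 0.992

0.992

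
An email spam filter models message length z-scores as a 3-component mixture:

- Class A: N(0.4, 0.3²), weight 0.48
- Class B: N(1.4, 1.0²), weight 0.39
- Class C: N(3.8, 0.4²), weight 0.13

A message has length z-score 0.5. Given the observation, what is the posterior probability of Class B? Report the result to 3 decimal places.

By Bayes' theorem, P(k | x) = w_k f_k(x) / Σ_j w_j f_j(x).
Evaluate each component's likelihood at the observed value:
  f_A = 1.25794
  f_B = 0.266085
  f_C = 1.65678e-15
Unnormalised posteriors:
  w_A·f_A = 0.48 × 1.25794 = 0.603813
  w_B·f_B = 0.39 × 0.266085 = 0.103773
  w_C·f_C = 0.13 × 1.65678e-15 = 2.15382e-16
Normaliser: 0.603813 + 0.103773 + 2.15382e-16 = 0.707586
Responsibility of Class B: 0.103773 / 0.707586 ≈ 0.147

0.147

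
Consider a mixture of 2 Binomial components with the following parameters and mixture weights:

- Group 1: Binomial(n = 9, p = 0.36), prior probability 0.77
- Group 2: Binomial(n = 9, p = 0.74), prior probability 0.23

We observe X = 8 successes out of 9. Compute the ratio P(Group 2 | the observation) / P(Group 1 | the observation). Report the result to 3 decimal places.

Since P(k|x) ∝ π_k f_k(x), the posterior odds are π_i f_i(x) / (π_j f_j(x)).
Evaluate each component's likelihood at the observed value:
  p_1 = C(9,8)·0.36^8·0.64^1 = 9·0.000282111·0.64 = 0.00162496
  p_2 = C(9,8)·0.74^8·0.26^1 = 9·0.0899195·0.26 = 0.210412
0.0483947 / 0.00125122 ≈ 38.678

38.678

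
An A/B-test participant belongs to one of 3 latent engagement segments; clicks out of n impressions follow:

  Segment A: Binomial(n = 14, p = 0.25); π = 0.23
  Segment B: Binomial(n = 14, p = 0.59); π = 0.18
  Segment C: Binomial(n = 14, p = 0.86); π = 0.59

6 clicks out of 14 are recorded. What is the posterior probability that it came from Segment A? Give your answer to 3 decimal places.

The responsibility of component k is π_k f_k(x) divided by Σ_j π_j f_j(x).
Binomial probabilities:
  f_A = 0.0733982
  f_B = 0.101144
  f_C = 0.000179296
Weight by the priors:
  π_A·f_A = 0.23 × 0.0733982 = 0.0168816
  π_B·f_B = 0.18 × 0.101144 = 0.0182058
  π_C·f_C = 0.59 × 0.000179296 = 0.000105785
Marginal: 0.0168816 + 0.0182058 + 0.000105785 = 0.0351932
Responsibility of Segment A: 0.0168816 / 0.0351932 ≈ 0.480

0.480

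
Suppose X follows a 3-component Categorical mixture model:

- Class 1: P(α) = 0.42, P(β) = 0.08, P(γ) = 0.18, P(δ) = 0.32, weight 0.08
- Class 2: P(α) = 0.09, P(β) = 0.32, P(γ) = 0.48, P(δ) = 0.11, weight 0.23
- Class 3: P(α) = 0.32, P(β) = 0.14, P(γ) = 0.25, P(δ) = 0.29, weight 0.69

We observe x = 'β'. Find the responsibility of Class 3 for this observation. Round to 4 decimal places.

The responsibility of component k is P(Z=k) f_k(x) divided by Σ_j P(Z=j) f_j(x).
Evaluate each component's likelihood at the observed value:
  f_1 = 0.08
  f_2 = 0.32
  f_3 = 0.14
Unnormalised posteriors:
  P(Z=1)·f_1 = 0.08 × 0.08 = 0.0064
  P(Z=2)·f_2 = 0.23 × 0.32 = 0.0736
  P(Z=3)·f_3 = 0.69 × 0.14 = 0.0966
Normaliser: 0.0064 + 0.0736 + 0.0966 = 0.1766
P(Class 3 | 'β') = 0.0966 / 0.1766 ≈ 0.5470

0.5470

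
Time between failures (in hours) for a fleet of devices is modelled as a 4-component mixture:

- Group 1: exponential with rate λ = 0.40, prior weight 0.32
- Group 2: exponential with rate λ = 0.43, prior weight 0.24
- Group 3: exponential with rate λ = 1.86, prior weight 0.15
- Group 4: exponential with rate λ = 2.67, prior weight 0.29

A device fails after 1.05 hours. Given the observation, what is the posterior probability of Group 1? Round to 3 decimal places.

0.356

Apply Bayes' rule: the posterior for each component is proportional to its prior times its likelihood at x.
Evaluate each component's likelihood at the observed value:
  f_1 = 0.262819
  f_2 = 0.273769
  f_3 = 0.263837
  f_4 = 0.161796
Weight by the priors:
  P(Z=1)·f_1 = 0.32 × 0.262819 = 0.084102
  P(Z=2)·f_2 = 0.24 × 0.273769 = 0.0657046
  P(Z=3)·f_3 = 0.15 × 0.263837 = 0.0395756
  P(Z=4)·f_4 = 0.29 × 0.161796 = 0.0469207
Denominator: 0.084102 + 0.0657046 + 0.0395756 + 0.0469207 = 0.236303
P(Group 1 | the observation) = 0.084102 / 0.236303 ≈ 0.356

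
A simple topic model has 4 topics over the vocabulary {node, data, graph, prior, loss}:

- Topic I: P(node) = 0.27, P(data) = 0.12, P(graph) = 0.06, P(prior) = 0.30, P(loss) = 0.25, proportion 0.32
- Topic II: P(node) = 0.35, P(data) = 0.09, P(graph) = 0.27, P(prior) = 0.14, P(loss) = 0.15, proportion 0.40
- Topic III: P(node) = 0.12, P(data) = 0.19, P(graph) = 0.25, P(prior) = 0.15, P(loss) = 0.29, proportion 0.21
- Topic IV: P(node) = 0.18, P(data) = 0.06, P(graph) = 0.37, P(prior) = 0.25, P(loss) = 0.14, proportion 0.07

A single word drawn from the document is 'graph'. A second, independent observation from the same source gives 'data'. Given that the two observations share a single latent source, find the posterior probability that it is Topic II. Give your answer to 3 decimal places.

0.413

By Bayes' theorem, P(k | x) = P(Z=k) f_k(x) / Σ_j P(Z=j) f_j(x).
Since both observations come from the same component, the likelihood for component k is f_k(x₁)·f_k(x₂).
  f_I = [0.06] × [0.12] = 0.0072
  f_II = [0.27] × [0.09] = 0.0243
  f_III = [0.25] × [0.19] = 0.0475
  f_IV = [0.37] × [0.06] = 0.0222
Weight by the priors:
  P(Z=I)·f_I = 0.32 × 0.0072 = 0.002304
  P(Z=II)·f_II = 0.40 × 0.0243 = 0.00972
  P(Z=III)·f_III = 0.21 × 0.0475 = 0.009975
  P(Z=IV)·f_IV = 0.07 × 0.0222 = 0.001554
Sum: 0.002304 + 0.00972 + 0.009975 + 0.001554 = 0.023553
P(Topic II | x) ≈ 0.413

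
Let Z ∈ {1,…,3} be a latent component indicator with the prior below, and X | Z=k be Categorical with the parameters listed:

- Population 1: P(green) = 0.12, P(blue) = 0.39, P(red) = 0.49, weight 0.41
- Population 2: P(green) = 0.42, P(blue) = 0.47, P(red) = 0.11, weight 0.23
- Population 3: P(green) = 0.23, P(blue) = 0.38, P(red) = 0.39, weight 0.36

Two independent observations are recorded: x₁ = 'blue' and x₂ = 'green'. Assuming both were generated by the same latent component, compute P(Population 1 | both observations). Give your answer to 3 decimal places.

0.200

Apply Bayes' rule: the posterior for each component is proportional to its prior times its likelihood at x.
Since both observations come from the same component, the likelihood for component k is f_k(x₁)·f_k(x₂).
  f_1 = [P(blue | comp) = 0.39] × [0.12] = 0.0468
  f_2 = [P(blue | comp) = 0.47] × [0.42] = 0.1974
  f_3 = [P(blue | comp) = 0.38] × [0.23] = 0.0874
Unnormalised posteriors:
  w_1·f_1 = 0.41 × 0.0468 = 0.019188
  w_2·f_2 = 0.23 × 0.1974 = 0.045402
  w_3·f_3 = 0.36 × 0.0874 = 0.031464
Denominator: 0.019188 + 0.045402 + 0.031464 = 0.096054
P(Population 1 | x₁, x₂) = 0.019188 / 0.096054 ≈ 0.200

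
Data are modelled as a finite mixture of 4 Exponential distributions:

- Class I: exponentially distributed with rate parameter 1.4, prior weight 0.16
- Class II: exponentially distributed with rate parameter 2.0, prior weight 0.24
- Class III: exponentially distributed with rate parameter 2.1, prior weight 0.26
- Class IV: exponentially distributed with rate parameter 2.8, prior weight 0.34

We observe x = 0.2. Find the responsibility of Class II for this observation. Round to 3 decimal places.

0.231

By Bayes' theorem, P(k | x) = π_k f_k(x) / Σ_j π_j f_j(x).
Exponential densities:
  p_I = 1.0581
  p_II = 1.34064
  p_III = 1.3798
  p_IV = 1.59939
Multiply by the mixture weights:
  π_I·p_I = 0.16 × 1.0581 = 0.169296
  π_II·p_II = 0.24 × 1.34064 = 0.321754
  π_III·p_III = 0.26 × 1.3798 = 0.358748
  π_IV·p_IV = 0.34 × 1.59939 = 0.543791
Sum: 0.169296 + 0.321754 + 0.358748 + 0.543791 = 1.39359
P(Class II | data) = 0.321754 / 1.39359 ≈ 0.231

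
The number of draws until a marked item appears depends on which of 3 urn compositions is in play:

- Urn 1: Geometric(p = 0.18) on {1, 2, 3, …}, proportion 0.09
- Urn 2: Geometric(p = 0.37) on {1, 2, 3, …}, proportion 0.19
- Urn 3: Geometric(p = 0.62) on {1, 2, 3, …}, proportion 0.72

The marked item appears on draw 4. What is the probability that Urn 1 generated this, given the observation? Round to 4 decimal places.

P(component k | x) = w_k·f_k(x) / marginal(x), where marginal(x) = Σ_j w_j·f_j(x).
Evaluate each component's likelihood at the observed value:
  L_1 = 0.18·(1−0.18)^3 = 0.18·0.551368 = 0.0992462
  L_2 = 0.37·(1−0.37)^3 = 0.37·0.250047 = 0.0925174
  L_3 = 0.62·(1−0.62)^3 = 0.62·0.054872 = 0.0340206
Unnormalised posteriors:
  w_1·L_1 = 0.09 × 0.0992462 = 0.00893216
  w_2·L_2 = 0.19 × 0.0925174 = 0.0175783
  w_3·L_3 = 0.72 × 0.0340206 = 0.0244949
Normaliser: 0.00893216 + 0.0175783 + 0.0244949 = 0.0510053
So the posterior for Urn 1 is 0.00893216 / 0.0510053 ≈ 0.1751.

0.1751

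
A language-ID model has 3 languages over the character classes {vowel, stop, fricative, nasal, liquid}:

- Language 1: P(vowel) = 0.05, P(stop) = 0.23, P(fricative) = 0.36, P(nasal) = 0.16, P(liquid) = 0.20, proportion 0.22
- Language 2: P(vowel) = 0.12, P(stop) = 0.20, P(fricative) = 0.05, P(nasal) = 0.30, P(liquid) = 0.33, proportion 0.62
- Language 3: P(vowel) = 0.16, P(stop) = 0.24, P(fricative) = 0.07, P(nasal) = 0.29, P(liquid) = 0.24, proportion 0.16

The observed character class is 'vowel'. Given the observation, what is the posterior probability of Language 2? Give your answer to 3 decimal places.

By Bayes' theorem, P(k | x) = P(Z=k) f_k(x) / Σ_j P(Z=j) f_j(x).
Evaluate each component's likelihood at the observed value:
  f_1 = P(vowel | comp) = 0.05
  f_2 = P(vowel | comp) = 0.12
  f_3 = P(vowel | comp) = 0.16
Unnormalised posteriors:
  P(Z=1)·f_1 = 0.22 × 0.05 = 0.011
  P(Z=2)·f_2 = 0.62 × 0.12 = 0.0744
  P(Z=3)·f_3 = 0.16 × 0.16 = 0.0256
Evidence: 0.011 + 0.0744 + 0.0256 = 0.111
P(Language 2 | data) = 0.0744 / 0.111 ≈ 0.670

0.670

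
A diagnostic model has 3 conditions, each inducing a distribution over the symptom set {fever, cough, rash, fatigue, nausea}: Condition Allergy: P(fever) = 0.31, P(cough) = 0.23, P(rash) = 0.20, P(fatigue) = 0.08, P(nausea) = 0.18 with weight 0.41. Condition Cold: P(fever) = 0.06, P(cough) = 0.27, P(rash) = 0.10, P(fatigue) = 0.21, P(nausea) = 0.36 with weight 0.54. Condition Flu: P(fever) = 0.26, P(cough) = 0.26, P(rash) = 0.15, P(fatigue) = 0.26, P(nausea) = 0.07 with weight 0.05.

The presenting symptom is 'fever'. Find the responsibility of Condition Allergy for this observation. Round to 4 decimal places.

P(component k | x) = π_k·f_k(x) / marginal(x), where marginal(x) = Σ_j π_j·f_j(x).
Evaluate each component's likelihood at the observed value:
  f_Allergy = P(fever | comp) = 0.31
  f_Cold = P(fever | comp) = 0.06
  f_Flu = P(fever | comp) = 0.26
Unnormalised posteriors:
  π_Allergy·f_Allergy = 0.41 × 0.31 = 0.1271
  π_Cold·f_Cold = 0.54 × 0.06 = 0.0324
  π_Flu·f_Flu = 0.05 × 0.26 = 0.013
Normaliser: 0.1271 + 0.0324 + 0.013 = 0.1725
P(Condition Allergy | the observation) ≈ 0.7368

0.7368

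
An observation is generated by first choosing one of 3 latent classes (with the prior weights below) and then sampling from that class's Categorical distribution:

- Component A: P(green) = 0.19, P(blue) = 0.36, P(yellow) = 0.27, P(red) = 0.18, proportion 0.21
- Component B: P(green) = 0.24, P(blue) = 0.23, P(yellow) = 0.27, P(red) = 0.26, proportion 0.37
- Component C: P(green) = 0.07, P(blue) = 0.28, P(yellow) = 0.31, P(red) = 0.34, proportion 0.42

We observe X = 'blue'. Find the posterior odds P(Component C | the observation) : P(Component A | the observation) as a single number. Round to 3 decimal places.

1.556

The posterior odds equal the prior odds times the likelihood ratio: (w_i/w_j)·(f_i(x)/f_j(x)).
Evaluate each component's likelihood at the observed value:
  f_A = 0.36
  f_B = 0.23
  f_C = 0.28
Posterior odds = (w_C·f_C) / (w_A·f_A) = (0.42·0.28) / (0.21·0.36) = 0.1176 / 0.0756 ≈ 1.556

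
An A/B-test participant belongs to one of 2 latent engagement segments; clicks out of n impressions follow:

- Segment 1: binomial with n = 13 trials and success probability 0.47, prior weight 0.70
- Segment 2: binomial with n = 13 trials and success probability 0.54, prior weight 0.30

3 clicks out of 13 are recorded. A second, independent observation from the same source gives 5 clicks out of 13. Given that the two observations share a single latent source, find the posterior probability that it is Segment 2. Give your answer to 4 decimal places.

By Bayes' theorem, P(k | x) = P(Z=k) f_k(x) / Σ_j P(Z=j) f_j(x).
Since both observations come from the same component, the likelihood for component k is f_k(x₁)·f_k(x₂).
  p_1 = [C(13,3)·0.47^3·0.53^10 = 286·0.103823·0.00174887 = 0.05193] × [0.18377] = 0.00954318
  p_2 = [C(13,3)·0.54^3·0.46^10 = 286·0.157464·0.000424207 = 0.0191041] × [0.11847] = 0.00226327
Prior × likelihood for each component:
  P(Z=1)·p_1 = 0.70 × 0.00954318 = 0.00668023
  P(Z=2)·p_2 = 0.30 × 0.00226327 = 0.00067898
Sum: 0.00668023 + 0.00067898 = 0.00735921
P(Segment 2 | x₁,x₂) ≈ 0.0923

0.0923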